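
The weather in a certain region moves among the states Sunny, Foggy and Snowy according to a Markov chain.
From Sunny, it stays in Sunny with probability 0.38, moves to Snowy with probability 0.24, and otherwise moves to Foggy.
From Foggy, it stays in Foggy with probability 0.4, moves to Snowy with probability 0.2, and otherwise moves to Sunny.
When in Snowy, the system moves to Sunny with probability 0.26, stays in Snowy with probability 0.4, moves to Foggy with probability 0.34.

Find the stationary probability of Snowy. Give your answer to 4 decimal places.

Let the stationary distribution be π with π = πP and π_1 + π_2 + π_3 = 1.
π_1 = 0.38·π_1 + 0.4·π_2 + 0.26·π_3
π_2 = 0.38·π_1 + 0.4·π_2 + 0.34·π_3
Solving with the normalization constraint gives π = (0.3554, 0.3768, 0.2678).
So the stationary probability of Snowy is 0.2678.

0.2678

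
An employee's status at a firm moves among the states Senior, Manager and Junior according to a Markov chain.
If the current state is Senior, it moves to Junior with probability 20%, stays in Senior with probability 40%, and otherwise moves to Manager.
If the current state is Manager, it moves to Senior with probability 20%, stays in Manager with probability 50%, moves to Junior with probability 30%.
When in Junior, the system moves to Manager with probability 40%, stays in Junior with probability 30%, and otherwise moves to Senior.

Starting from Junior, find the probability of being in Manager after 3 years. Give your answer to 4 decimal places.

Propagate the distribution vector 3 years from Junior.
After 0 years: (0.0000, 0.0000, 1.0000)
After 1 year: (0.3000, 0.4000, 0.3000)
After 2 years: (0.2900, 0.4400, 0.2700)
After 3 years: (0.2850, 0.4440, 0.2710)
P(in Manager after 3 years) = 0.4440

0.4440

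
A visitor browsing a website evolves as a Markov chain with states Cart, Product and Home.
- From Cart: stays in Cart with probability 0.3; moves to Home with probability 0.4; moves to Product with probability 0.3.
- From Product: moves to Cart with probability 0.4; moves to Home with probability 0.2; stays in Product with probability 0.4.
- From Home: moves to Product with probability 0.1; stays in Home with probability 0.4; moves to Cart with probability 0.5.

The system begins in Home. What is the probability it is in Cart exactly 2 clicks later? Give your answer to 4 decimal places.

0.3900

Sum over the intermediate state after 1 click:
P = P(Home→Cart)·P(Cart→Cart) + P(Home→Product)·P(Product→Cart) + P(Home→Home)·P(Home→Cart)
  = 0.5×0.3 + 0.1×0.4 + 0.4×0.5
  = 0.1500 + 0.0400 + 0.2000 = 0.3900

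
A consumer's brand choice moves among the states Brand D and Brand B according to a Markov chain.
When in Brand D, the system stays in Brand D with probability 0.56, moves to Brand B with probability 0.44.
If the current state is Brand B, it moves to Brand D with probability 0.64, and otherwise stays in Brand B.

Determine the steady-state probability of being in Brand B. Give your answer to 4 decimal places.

0.4074

Let the stationary distribution be π with π = πP and π_1 + π_2 = 1.
π_1 = 0.56·π_1 + 0.64·π_2
Solving with the normalization constraint gives π = (0.5926, 0.4074).
So the stationary probability of Brand B is 0.4074.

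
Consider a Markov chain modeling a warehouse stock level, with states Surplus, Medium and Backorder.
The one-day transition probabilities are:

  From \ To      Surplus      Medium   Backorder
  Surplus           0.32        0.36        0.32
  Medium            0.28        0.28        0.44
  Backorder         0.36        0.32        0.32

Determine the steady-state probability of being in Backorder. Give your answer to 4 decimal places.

Let the stationary distribution be π with π = πP and π_1 + π_2 + π_3 = 1.
π_1 = 0.32·π_1 + 0.28·π_2 + 0.36·π_3
π_2 = 0.36·π_1 + 0.28·π_2 + 0.32·π_3
Solving with the normalization constraint gives π = (0.3215, 0.3201, 0.3584).
So the stationary probability of Backorder is 0.3584.

0.3584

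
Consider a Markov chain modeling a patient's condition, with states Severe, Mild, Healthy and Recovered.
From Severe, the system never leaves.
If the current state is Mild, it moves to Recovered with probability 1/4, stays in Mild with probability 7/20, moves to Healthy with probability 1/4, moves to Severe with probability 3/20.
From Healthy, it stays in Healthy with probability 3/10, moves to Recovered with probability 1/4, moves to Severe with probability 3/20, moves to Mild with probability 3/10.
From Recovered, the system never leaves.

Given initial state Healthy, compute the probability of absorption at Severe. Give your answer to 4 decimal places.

0.3750

Let h(s) be the probability of absorption at Severe starting from transient state s. Then h(Severe) = 1 and h(Recovered) = 0. By first-step analysis:
h(Mild) = 0.15·1 + 0.35·h(Mild) + 0.25·h(Healthy) + 0.25·0
h(Healthy) = 0.15·1 + 0.3·h(Mild) + 0.3·h(Healthy) + 0.25·0
Solving: h(Mild) = 0.3750, h(Healthy) = 0.3750.
Starting from Healthy, the probability is 0.3750.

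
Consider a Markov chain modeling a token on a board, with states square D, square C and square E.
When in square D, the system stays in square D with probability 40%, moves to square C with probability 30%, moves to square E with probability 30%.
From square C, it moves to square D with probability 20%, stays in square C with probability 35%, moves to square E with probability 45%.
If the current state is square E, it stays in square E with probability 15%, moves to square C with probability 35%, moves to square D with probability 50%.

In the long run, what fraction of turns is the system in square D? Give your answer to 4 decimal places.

0.3641

Let the stationary distribution be π with π = πP and π_1 + π_2 + π_3 = 1.
π_1 = 0.4·π_1 + 0.2·π_2 + 0.5·π_3
π_2 = 0.3·π_1 + 0.35·π_2 + 0.35·π_3
Solving with the normalization constraint gives π = (0.3641, 0.3318, 0.3041).
So the stationary probability of square D is 0.3641.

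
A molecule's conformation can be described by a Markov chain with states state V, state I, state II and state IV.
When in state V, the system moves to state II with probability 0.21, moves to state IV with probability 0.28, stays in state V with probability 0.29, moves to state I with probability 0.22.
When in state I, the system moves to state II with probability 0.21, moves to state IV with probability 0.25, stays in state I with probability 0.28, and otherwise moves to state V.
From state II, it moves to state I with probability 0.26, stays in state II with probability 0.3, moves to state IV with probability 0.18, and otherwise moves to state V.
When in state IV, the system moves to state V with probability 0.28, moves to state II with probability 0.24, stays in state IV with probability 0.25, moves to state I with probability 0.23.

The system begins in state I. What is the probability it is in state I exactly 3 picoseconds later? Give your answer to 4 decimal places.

0.2467

Propagate the distribution vector 3 picoseconds from state I.
After 0 picoseconds: (0.0000, 1.0000, 0.0000, 0.0000)
After 1 picosecond: (0.2600, 0.2800, 0.2100, 0.2500)
After 2 picoseconds: (0.2728, 0.2477, 0.2364, 0.2431)
After 3 picoseconds: (0.2730, 0.2467, 0.2386, 0.2416)
P(in state I after 3 picoseconds) = 0.2467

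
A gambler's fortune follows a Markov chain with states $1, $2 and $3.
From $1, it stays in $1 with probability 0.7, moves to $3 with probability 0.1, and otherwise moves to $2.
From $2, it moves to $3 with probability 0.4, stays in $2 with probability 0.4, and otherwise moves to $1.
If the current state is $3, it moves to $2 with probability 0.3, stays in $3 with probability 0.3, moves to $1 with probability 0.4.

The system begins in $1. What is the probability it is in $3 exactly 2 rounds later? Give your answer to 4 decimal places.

0.1800

Sum over the intermediate state after 1 round:
P = P($1→$1)·P($1→$3) + P($1→$2)·P($2→$3) + P($1→$3)·P($3→$3)
  = 0.7×0.1 + 0.2×0.4 + 0.1×0.3
  = 0.0700 + 0.0800 + 0.0300 = 0.1800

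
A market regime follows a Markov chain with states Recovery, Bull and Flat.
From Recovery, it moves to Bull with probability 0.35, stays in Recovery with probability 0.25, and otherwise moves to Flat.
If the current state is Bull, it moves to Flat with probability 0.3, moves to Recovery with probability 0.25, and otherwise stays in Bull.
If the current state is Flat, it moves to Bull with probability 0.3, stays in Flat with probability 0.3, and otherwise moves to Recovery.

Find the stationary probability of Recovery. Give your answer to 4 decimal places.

Let the stationary distribution be π with π = πP and π_1 + π_2 + π_3 = 1.
π_1 = 0.25·π_1 + 0.25·π_2 + 0.4·π_3
π_2 = 0.35·π_1 + 0.45·π_2 + 0.3·π_3
Solving with the normalization constraint gives π = (0.2995, 0.3706, 0.3299).
So the stationary probability of Recovery is 0.2995.

0.2995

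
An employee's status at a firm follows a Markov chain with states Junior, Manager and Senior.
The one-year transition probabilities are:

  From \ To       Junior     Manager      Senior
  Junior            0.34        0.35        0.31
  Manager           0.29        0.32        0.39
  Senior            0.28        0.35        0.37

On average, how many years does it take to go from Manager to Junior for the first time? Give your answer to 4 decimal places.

Let t(s) be the expected number of years to first reach Junior from state s, with t(Junior) = 0. Conditioning on the first year:
t(Manager) = 1 + 0.32·t(Manager) + 0.39·t(Senior)
t(Senior) = 1 + 0.35·t(Manager) + 0.37·t(Senior)
Solving: t(Manager) = 3.4943, t(Senior) = 3.5286.
Expected years from Manager to Junior: 3.4943.

3.4943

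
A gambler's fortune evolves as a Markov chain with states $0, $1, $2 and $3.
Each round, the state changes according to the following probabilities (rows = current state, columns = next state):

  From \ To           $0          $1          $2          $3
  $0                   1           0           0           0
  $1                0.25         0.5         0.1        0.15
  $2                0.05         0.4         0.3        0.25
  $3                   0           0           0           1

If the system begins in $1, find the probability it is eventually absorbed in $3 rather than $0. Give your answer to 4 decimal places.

0.4194

Let h(s) be the probability of absorption at $3 starting from transient state s. Then h($3) = 1 and h($0) = 0. By first-step analysis:
h($1) = 0.25·0 + 0.5·h($1) + 0.1·h($2) + 0.15·1
h($2) = 0.05·0 + 0.4·h($1) + 0.3·h($2) + 0.25·1
Solving: h($1) = 0.4194, h($2) = 0.5968.
Starting from $1, the probability is 0.4194.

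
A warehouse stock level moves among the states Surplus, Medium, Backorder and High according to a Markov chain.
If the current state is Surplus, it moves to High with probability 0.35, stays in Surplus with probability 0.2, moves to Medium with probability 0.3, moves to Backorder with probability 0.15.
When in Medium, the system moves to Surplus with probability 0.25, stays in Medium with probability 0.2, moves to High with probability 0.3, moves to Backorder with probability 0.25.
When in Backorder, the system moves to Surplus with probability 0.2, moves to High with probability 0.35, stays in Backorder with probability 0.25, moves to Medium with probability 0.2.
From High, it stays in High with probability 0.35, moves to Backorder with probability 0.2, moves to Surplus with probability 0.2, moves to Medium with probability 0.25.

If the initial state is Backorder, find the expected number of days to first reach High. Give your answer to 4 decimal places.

Let t(s) be the expected number of days to first reach High from state s, with t(High) = 0. Conditioning on the first day:
t(Surplus) = 1 + 0.2·t(Surplus) + 0.3·t(Medium) + 0.15·t(Backorder)
t(Medium) = 1 + 0.25·t(Surplus) + 0.2·t(Medium) + 0.25·t(Backorder)
t(Backorder) = 1 + 0.2·t(Surplus) + 0.2·t(Medium) + 0.25·t(Backorder)
Solving: t(Surplus) = 2.9652, t(Medium) = 3.0986, t(Backorder) = 2.9503.
Expected days from Backorder to High: 2.9503.

2.9503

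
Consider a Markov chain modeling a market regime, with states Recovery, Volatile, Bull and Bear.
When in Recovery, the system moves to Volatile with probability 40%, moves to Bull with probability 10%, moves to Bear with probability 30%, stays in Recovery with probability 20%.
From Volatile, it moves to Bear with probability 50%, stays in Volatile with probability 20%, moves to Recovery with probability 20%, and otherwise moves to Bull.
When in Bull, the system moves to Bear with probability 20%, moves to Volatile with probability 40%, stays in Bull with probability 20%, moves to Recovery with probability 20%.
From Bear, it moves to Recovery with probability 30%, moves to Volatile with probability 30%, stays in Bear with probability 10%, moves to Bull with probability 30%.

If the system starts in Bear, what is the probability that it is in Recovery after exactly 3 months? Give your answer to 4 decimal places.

0.2310

Propagate the distribution vector 3 months from Bear.
After 0 months: (0.0000, 0.0000, 0.0000, 1.0000)
After 1 month: (0.3000, 0.3000, 0.3000, 0.1000)
After 2 months: (0.2100, 0.3300, 0.1500, 0.3100)
After 3 months: (0.2310, 0.3030, 0.1770, 0.2890)
P(in Recovery after 3 months) = 0.2310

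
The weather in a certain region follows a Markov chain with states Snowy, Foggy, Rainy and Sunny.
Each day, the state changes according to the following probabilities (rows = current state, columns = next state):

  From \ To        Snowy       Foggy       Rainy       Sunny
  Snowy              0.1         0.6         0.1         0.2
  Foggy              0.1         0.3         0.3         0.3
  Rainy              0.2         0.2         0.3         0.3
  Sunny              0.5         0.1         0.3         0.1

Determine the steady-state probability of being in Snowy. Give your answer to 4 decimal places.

Let the stationary distribution be π with π = πP and π_1 + π_2 + π_3 + π_4 = 1.
π_1 = 0.1·π_1 + 0.1·π_2 + 0.2·π_3 + 0.5·π_4
π_2 = 0.6·π_1 + 0.3·π_2 + 0.2·π_3 + 0.1·π_4
π_3 = 0.1·π_1 + 0.3·π_2 + 0.3·π_3 + 0.3·π_4
Solving with the normalization constraint gives π = (0.2184, 0.2935, 0.2563, 0.2318).
So the stationary probability of Snowy is 0.2184.

0.2184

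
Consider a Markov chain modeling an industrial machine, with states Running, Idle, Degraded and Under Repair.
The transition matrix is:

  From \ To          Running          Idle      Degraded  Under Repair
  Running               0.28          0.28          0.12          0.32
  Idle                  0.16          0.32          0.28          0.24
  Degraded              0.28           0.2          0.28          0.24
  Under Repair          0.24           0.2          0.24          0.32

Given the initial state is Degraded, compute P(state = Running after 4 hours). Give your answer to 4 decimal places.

0.2388

Propagate the distribution vector 4 hours from Degraded.
After 0 hours: (0.0000, 0.0000, 1.0000, 0.0000)
After 1 hour: (0.2800, 0.2000, 0.2800, 0.2400)
After 2 hours: (0.2464, 0.2464, 0.2256, 0.2816)
After 3 hours: (0.2392, 0.2493, 0.2293, 0.2822)
After 4 hours: (0.2388, 0.2490, 0.2304, 0.2817)
P(in Running after 4 hours) = 0.2388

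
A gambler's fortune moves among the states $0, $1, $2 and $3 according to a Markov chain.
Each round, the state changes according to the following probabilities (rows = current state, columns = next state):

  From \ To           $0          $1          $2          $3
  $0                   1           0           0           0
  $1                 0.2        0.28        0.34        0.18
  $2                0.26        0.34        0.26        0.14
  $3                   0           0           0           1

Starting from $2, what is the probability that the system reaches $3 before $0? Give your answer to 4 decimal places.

0.3883

Let h(s) be the probability of absorption at $3 starting from transient state s. Then h($3) = 1 and h($0) = 0. By first-step analysis:
h($1) = 0.2·0 + 0.28·h($1) + 0.34·h($2) + 0.18·1
h($2) = 0.26·0 + 0.34·h($1) + 0.26·h($2) + 0.14·1
Solving: h($1) = 0.4334, h($2) = 0.3883.
Starting from $2, the probability is 0.3883.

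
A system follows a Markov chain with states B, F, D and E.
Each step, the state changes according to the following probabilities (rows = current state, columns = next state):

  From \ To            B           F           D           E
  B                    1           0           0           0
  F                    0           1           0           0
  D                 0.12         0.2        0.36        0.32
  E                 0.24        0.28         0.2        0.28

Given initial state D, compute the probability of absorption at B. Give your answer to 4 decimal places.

0.4113

Let h(s) be the probability of absorption at B starting from transient state s. Then h(B) = 1 and h(F) = 0. By first-step analysis:
h(D) = 0.12·1 + 0.2·0 + 0.36·h(D) + 0.32·h(E)
h(E) = 0.24·1 + 0.28·0 + 0.2·h(D) + 0.28·h(E)
Solving: h(D) = 0.4113, h(E) = 0.4476.
Starting from D, the probability is 0.4113.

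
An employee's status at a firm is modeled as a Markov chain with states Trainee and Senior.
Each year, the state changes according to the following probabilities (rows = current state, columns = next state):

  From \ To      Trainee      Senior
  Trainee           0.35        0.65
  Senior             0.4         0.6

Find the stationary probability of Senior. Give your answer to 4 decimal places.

0.6190

Let the stationary distribution be π with π = πP and π_1 + π_2 = 1.
π_1 = 0.35·π_1 + 0.4·π_2
Solving with the normalization constraint gives π = (0.3810, 0.6190).
So the stationary probability of Senior is 0.6190.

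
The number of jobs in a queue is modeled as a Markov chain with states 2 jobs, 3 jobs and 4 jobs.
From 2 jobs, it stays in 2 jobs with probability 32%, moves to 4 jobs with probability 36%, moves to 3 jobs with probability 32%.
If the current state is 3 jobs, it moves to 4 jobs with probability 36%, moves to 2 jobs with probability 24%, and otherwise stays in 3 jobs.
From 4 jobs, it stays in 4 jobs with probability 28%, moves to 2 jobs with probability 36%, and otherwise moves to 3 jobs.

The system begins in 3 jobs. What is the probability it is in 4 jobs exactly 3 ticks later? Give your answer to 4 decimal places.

Propagate the distribution vector 3 ticks from 3 jobs.
After 0 ticks: (0.0000, 1.0000, 0.0000)
After 1 tick: (0.2400, 0.4000, 0.3600)
After 2 ticks: (0.3024, 0.3664, 0.3312)
After 3 ticks: (0.3039, 0.3626, 0.3335)
P(in 4 jobs after 3 ticks) = 0.3335

0.3335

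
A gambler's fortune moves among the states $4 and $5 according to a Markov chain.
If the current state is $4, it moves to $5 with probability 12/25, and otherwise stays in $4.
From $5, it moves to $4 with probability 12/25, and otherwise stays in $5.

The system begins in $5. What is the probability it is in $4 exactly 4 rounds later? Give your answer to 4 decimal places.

0.5000

Propagate the distribution vector 4 rounds from $5.
After 0 rounds: (0.0000, 1.0000)
After 1 round: (0.4800, 0.5200)
After 2 rounds: (0.4992, 0.5008)
After 3 rounds: (0.5000, 0.5000)
After 4 rounds: (0.5000, 0.5000)
P(in $4 after 4 rounds) = 0.5000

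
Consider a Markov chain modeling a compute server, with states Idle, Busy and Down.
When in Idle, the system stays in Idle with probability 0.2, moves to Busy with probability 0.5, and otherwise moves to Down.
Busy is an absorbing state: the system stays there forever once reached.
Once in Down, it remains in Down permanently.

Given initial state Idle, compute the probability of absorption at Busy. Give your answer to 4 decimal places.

Let h(s) be the probability of absorption at Busy starting from transient state s. Then h(Busy) = 1 and h(Down) = 0. By first-step analysis:
h(Idle) = 0.2·h(Idle) + 0.5·1 + 0.3·0
Solving: h(Idle) = 0.6250.
Starting from Idle, the probability is 0.6250.

0.6250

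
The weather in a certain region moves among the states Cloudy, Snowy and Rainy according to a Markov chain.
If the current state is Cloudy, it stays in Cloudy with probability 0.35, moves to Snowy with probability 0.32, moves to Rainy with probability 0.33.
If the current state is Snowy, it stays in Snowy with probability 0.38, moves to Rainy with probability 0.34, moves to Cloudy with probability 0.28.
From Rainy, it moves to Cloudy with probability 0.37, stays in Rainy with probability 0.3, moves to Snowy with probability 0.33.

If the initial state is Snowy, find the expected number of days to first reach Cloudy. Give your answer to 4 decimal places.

Let t(s) be the expected number of days to first reach Cloudy from state s, with t(Cloudy) = 0. Conditioning on the first day:
t(Snowy) = 1 + 0.38·t(Snowy) + 0.34·t(Rainy)
t(Rainy) = 1 + 0.33·t(Snowy) + 0.3·t(Rainy)
Solving: t(Snowy) = 3.2318, t(Rainy) = 2.9521.
Expected days from Snowy to Cloudy: 3.2318.

3.2318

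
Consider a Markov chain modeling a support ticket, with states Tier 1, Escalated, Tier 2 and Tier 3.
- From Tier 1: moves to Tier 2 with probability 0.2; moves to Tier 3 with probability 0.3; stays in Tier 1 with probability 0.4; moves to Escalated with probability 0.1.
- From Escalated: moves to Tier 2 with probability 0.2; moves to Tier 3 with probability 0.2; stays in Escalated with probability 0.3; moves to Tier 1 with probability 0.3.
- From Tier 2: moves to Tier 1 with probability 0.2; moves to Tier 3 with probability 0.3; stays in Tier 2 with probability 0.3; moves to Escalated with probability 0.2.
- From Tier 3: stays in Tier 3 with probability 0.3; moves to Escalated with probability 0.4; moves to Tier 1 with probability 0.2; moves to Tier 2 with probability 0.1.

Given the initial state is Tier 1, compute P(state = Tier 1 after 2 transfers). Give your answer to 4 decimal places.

Propagate the distribution vector 2 transfers from Tier 1.
After 0 transfers: (1.0000, 0.0000, 0.0000, 0.0000)
After 1 transfer: (0.4000, 0.1000, 0.2000, 0.3000)
After 2 transfers: (0.2900, 0.2300, 0.1900, 0.2900)
P(in Tier 1 after 2 transfers) = 0.2900

0.2900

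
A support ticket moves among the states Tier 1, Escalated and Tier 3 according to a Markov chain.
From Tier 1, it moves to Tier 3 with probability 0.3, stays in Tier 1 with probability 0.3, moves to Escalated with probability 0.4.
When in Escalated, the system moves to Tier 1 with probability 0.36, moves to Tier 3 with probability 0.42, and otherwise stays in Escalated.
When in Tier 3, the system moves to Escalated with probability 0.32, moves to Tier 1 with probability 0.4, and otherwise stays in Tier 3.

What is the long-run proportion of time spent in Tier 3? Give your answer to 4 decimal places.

0.3314

Let the stationary distribution be π with π = πP and π_1 + π_2 + π_3 = 1.
π_1 = 0.3·π_1 + 0.36·π_2 + 0.4·π_3
π_2 = 0.4·π_1 + 0.22·π_2 + 0.32·π_3
Solving with the normalization constraint gives π = (0.3521, 0.3165, 0.3314).
So the stationary probability of Tier 3 is 0.3314.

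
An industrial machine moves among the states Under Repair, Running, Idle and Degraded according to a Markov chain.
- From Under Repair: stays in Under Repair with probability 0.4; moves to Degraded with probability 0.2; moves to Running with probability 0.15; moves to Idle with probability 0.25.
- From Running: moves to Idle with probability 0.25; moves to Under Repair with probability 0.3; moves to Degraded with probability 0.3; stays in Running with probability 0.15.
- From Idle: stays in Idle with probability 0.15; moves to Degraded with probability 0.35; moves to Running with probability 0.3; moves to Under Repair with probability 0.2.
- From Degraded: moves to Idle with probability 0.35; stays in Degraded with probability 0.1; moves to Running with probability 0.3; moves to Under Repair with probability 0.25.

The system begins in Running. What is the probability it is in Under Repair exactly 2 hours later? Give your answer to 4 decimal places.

Propagate the distribution vector 2 hours from Running.
After 0 hours: (0.0000, 1.0000, 0.0000, 0.0000)
After 1 hour: (0.3000, 0.1500, 0.2500, 0.3000)
After 2 hours: (0.2900, 0.2325, 0.2550, 0.2225)
P(in Under Repair after 2 hours) = 0.2900

0.2900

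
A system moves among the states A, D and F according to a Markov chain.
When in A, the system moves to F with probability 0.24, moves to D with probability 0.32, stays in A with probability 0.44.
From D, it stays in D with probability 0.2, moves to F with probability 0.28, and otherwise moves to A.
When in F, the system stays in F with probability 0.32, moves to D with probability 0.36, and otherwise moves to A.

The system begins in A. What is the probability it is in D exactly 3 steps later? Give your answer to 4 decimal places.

Propagate the distribution vector 3 steps from A.
After 0 steps: (1.0000, 0.0000, 0.0000)
After 1 step: (0.4400, 0.3200, 0.2400)
After 2 steps: (0.4368, 0.2912, 0.2720)
After 3 steps: (0.4307, 0.2959, 0.2734)
P(in D after 3 steps) = 0.2959

0.2959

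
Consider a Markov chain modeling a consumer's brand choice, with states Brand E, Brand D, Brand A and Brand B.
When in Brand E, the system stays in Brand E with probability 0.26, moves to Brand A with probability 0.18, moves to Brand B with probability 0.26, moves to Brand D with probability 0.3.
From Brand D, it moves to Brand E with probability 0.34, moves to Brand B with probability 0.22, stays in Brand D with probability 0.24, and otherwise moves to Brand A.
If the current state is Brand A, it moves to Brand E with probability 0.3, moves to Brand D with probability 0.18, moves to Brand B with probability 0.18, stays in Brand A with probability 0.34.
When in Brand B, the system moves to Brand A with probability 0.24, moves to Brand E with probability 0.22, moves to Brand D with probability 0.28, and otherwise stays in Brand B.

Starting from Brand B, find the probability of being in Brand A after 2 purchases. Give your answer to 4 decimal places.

0.2396

Propagate the distribution vector 2 purchases from Brand B.
After 0 purchases: (0.0000, 0.0000, 0.0000, 1.0000)
After 1 purchase: (0.2200, 0.2800, 0.2400, 0.2600)
After 2 purchases: (0.2816, 0.2492, 0.2396, 0.2296)
P(in Brand A after 2 purchases) = 0.2396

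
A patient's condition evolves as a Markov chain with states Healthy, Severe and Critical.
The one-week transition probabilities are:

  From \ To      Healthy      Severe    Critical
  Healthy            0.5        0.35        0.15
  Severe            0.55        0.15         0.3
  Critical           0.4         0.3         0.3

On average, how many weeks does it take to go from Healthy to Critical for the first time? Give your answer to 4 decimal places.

Let t(s) be the expected number of weeks to first reach Critical from state s, with t(Critical) = 0. Conditioning on the first week:
t(Healthy) = 1 + 0.5·t(Healthy) + 0.35·t(Severe)
t(Severe) = 1 + 0.55·t(Healthy) + 0.15·t(Severe)
Solving: t(Healthy) = 5.1613, t(Severe) = 4.5161.
Expected weeks from Healthy to Critical: 5.1613.

5.1613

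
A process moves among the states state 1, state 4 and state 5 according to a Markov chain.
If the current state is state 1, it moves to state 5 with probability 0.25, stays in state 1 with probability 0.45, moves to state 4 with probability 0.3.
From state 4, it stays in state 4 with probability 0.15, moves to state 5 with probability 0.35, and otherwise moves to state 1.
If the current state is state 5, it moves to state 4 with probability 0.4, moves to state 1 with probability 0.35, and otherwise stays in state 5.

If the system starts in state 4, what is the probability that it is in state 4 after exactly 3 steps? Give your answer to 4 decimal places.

Propagate the distribution vector 3 steps from state 4.
After 0 steps: (0.0000, 1.0000, 0.0000)
After 1 step: (0.5000, 0.1500, 0.3500)
After 2 steps: (0.4225, 0.3125, 0.2650)
After 3 steps: (0.4391, 0.2796, 0.2813)
P(in state 4 after 3 steps) = 0.2796

0.2796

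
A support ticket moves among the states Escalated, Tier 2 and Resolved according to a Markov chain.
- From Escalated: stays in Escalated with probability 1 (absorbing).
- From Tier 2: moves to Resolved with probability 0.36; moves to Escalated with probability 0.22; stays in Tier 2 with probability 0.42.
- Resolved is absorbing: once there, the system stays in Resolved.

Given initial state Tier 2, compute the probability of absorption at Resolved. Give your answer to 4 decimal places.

0.6207

Let h(s) be the probability of absorption at Resolved starting from transient state s. Then h(Resolved) = 1 and h(Escalated) = 0. By first-step analysis:
h(Tier 2) = 0.22·0 + 0.42·h(Tier 2) + 0.36·1
Solving: h(Tier 2) = 0.6207.
Starting from Tier 2, the probability is 0.6207.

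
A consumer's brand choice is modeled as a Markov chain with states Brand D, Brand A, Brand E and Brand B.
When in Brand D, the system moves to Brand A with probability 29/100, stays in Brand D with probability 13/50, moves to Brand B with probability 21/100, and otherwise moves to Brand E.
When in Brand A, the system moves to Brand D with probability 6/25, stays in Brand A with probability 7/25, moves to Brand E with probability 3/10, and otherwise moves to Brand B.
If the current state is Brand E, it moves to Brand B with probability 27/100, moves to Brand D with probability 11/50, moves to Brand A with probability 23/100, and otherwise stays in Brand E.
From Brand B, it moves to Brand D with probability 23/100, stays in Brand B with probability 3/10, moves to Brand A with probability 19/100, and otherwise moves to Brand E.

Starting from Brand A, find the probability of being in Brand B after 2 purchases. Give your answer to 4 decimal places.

Propagate the distribution vector 2 purchases from Brand A.
After 0 purchases: (0.0000, 1.0000, 0.0000, 0.0000)
After 1 purchase: (0.2400, 0.2800, 0.3000, 0.1800)
After 2 purchases: (0.2370, 0.2512, 0.2760, 0.2358)
P(in Brand B after 2 purchases) = 0.2358

0.2358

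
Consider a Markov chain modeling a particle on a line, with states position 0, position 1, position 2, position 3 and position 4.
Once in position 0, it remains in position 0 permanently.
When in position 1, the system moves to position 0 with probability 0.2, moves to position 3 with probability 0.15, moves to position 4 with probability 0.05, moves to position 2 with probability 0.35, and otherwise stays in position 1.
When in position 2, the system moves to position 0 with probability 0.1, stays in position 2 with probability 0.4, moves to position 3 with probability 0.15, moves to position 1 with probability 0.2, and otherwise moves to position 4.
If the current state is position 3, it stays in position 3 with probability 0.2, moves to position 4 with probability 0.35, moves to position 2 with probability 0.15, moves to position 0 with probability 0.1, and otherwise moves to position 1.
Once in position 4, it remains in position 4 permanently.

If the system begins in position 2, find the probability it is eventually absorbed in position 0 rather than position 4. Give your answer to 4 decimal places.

0.4299

Let h(s) be the probability of absorption at position 0 starting from transient state s. Then h(position 0) = 1 and h(position 4) = 0. By first-step analysis:
h(position 1) = 0.2·1 + 0.25·h(position 1) + 0.35·h(position 2) + 0.15·h(position 3) + 0.05·0
h(position 2) = 0.1·1 + 0.2·h(position 1) + 0.4·h(position 2) + 0.15·h(position 3) + 0.15·0
h(position 3) = 0.1·1 + 0.2·h(position 1) + 0.15·h(position 2) + 0.2·h(position 3) + 0.35·0
Solving: h(position 1) = 0.5352, h(position 2) = 0.4299, h(position 3) = 0.3394.
Starting from position 2, the probability is 0.4299.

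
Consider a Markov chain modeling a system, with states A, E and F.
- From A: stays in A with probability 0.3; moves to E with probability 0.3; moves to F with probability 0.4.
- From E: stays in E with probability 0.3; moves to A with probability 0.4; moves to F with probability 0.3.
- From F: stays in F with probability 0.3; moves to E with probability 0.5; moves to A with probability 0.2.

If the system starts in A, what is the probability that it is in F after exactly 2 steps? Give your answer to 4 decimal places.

0.3300

Sum over the intermediate state after 1 step:
P = P(A→A)·P(A→F) + P(A→E)·P(E→F) + P(A→F)·P(F→F)
  = 0.3×0.4 + 0.3×0.3 + 0.4×0.3
  = 0.1200 + 0.0900 + 0.1200 = 0.3300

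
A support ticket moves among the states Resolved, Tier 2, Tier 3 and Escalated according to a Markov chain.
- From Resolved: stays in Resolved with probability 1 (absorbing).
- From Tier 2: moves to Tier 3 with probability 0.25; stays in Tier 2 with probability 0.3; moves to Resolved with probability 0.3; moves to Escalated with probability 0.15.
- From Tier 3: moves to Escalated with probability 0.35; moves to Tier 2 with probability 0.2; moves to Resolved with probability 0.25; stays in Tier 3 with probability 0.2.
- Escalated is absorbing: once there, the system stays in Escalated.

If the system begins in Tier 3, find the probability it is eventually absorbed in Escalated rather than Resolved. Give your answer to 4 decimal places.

0.5392

Let h(s) be the probability of absorption at Escalated starting from transient state s. Then h(Escalated) = 1 and h(Resolved) = 0. By first-step analysis:
h(Tier 2) = 0.3·0 + 0.3·h(Tier 2) + 0.25·h(Tier 3) + 0.15·1
h(Tier 3) = 0.25·0 + 0.2·h(Tier 2) + 0.2·h(Tier 3) + 0.35·1
Solving: h(Tier 2) = 0.4069, h(Tier 3) = 0.5392.
Starting from Tier 3, the probability is 0.5392.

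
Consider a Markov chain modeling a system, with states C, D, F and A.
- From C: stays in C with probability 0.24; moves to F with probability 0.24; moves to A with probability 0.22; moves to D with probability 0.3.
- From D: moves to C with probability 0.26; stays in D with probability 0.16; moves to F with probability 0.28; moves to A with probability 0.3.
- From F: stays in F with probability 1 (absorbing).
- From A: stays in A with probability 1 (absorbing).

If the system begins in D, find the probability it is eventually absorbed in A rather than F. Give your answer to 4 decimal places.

0.5089

Let h(s) be the probability of absorption at A starting from transient state s. Then h(A) = 1 and h(F) = 0. By first-step analysis:
h(C) = 0.24·h(C) + 0.3·h(D) + 0.24·0 + 0.22·1
h(D) = 0.26·h(C) + 0.16·h(D) + 0.28·0 + 0.3·1
Solving: h(C) = 0.4904, h(D) = 0.5089.
Starting from D, the probability is 0.5089.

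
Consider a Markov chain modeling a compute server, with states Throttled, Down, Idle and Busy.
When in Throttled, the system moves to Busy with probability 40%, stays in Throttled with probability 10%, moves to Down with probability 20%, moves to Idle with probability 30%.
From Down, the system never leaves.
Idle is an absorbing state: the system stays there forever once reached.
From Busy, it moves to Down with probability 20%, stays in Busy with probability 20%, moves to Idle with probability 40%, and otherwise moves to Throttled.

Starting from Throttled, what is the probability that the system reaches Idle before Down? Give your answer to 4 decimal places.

0.6250

Let h(s) be the probability of absorption at Idle starting from transient state s. Then h(Idle) = 1 and h(Down) = 0. By first-step analysis:
h(Throttled) = 0.1·h(Throttled) + 0.2·0 + 0.3·1 + 0.4·h(Busy)
h(Busy) = 0.2·h(Throttled) + 0.2·0 + 0.4·1 + 0.2·h(Busy)
Solving: h(Throttled) = 0.6250, h(Busy) = 0.6563.
Starting from Throttled, the probability is 0.6250.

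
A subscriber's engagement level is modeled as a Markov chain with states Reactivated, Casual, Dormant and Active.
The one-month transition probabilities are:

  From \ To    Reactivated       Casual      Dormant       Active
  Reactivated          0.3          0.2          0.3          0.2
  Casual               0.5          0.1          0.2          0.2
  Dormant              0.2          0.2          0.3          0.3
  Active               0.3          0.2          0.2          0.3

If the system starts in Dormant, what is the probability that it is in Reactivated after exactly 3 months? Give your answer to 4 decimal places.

Propagate the distribution vector 3 months from Dormant.
After 0 months: (0.0000, 0.0000, 1.0000, 0.0000)
After 1 month: (0.2000, 0.2000, 0.3000, 0.3000)
After 2 months: (0.3100, 0.1800, 0.2500, 0.2600)
After 3 months: (0.3110, 0.1820, 0.2560, 0.2510)
P(in Reactivated after 3 months) = 0.3110

0.3110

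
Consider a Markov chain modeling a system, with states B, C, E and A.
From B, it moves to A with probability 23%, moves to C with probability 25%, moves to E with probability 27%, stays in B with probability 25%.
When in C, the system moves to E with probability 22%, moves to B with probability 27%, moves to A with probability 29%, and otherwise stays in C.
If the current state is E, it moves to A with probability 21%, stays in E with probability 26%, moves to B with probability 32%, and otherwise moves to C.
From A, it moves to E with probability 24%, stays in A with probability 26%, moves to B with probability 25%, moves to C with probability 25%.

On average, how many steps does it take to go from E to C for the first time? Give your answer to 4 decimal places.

Let t(s) be the expected number of steps to first reach C from state s, with t(C) = 0. Conditioning on the first step:
t(B) = 1 + 0.25·t(B) + 0.27·t(E) + 0.23·t(A)
t(E) = 1 + 0.32·t(B) + 0.26·t(E) + 0.21·t(A)
t(A) = 1 + 0.25·t(B) + 0.24·t(E) + 0.26·t(A)
Solving: t(B) = 4.1739, t(E) = 4.3393, t(A) = 4.1688.
Expected steps from E to C: 4.3393.

4.3393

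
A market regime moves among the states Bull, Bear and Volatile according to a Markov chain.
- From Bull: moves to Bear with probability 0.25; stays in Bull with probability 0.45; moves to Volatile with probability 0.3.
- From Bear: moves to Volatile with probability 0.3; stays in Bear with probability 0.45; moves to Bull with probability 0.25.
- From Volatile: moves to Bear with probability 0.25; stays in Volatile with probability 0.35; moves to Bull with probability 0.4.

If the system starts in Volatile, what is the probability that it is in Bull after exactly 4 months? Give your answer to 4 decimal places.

Propagate the distribution vector 4 months from Volatile.
After 0 months: (0.0000, 0.0000, 1.0000)
After 1 month: (0.4000, 0.2500, 0.3500)
After 2 months: (0.3825, 0.3000, 0.3175)
After 3 months: (0.3741, 0.3100, 0.3159)
After 4 months: (0.3722, 0.3120, 0.3158)
P(in Bull after 4 months) = 0.3722

0.3722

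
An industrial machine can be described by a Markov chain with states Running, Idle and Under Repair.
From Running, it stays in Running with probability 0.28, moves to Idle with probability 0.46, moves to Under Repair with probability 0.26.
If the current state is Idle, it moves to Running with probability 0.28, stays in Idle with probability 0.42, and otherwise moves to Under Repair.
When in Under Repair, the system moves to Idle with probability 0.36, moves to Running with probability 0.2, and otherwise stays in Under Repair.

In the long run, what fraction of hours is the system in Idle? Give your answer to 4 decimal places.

0.4099

Let the stationary distribution be π with π = πP and π_1 + π_2 + π_3 = 1.
π_1 = 0.28·π_1 + 0.28·π_2 + 0.2·π_3
π_2 = 0.46·π_1 + 0.42·π_2 + 0.36·π_3
Solving with the normalization constraint gives π = (0.2530, 0.4099, 0.3371).
So the stationary probability of Idle is 0.4099.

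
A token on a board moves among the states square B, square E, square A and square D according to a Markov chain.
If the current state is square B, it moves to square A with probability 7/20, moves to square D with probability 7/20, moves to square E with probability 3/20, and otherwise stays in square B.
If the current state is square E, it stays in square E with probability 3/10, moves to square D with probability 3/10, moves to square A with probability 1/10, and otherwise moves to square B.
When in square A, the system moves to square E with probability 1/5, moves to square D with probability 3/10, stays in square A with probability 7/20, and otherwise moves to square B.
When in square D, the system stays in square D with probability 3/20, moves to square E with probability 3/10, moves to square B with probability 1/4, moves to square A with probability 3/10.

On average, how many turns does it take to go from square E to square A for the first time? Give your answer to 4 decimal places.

Let t(s) be the expected number of turns to first reach square A from state s, with t(square A) = 0. Conditioning on the first turn:
t(square B) = 1 + 0.15·t(square B) + 0.15·t(square E) + 0.35·t(square D)
t(square E) = 1 + 0.3·t(square B) + 0.3·t(square E) + 0.3·t(square D)
t(square D) = 1 + 0.25·t(square B) + 0.3·t(square E) + 0.15·t(square D)
Solving: t(square B) = 3.5801, t(square E) = 4.6167, t(square D) = 3.8589.
Expected turns from square E to square A: 4.6167.

4.6167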